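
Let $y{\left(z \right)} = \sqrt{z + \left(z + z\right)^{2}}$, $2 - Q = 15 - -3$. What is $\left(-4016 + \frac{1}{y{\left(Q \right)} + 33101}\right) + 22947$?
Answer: $\frac{20742227111784}{1095675193} - \frac{12 \sqrt{7}}{1095675193} \approx 18931.0$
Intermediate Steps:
$Q = -16$ ($Q = 2 - \left(15 - -3\right) = 2 - \left(15 + 3\right) = 2 - 18 = -16$)
$y{\left(z \right)} = \sqrt{z + 4 z^{2}}$ ($y{\left(z \right)} = \sqrt{z + \left(2 z\right)^{2}} = \sqrt{z + 4 z^{2}}$)
$\left(-4016 + \frac{1}{y{\left(Q \right)} + 33101}\right) + 22947 = \left(-4016 + \frac{1}{\sqrt{- 16 \left(1 + 4 \left(-16\right)\right)} + 33101}\right) + 22947 = \left(-4016 + \frac{1}{\sqrt{- 16 \left(1 - 64\right)} + 33101}\right) + 22947 = \left(-4016 + \frac{1}{\sqrt{\left(-16\right) \left(-63\right)} + 33101}\right) + 22947 = \left(-4016 + \frac{1}{\sqrt{1008} + 33101}\right) + 22947 = \left(-4016 + \frac{1}{12 \sqrt{7} + 33101}\right) + 22947 = \left(-4016 + \frac{1}{33101 + 12 \sqrt{7}}\right) + 22947 = 18931 + \frac{1}{33101 + 12 \sqrt{7}}$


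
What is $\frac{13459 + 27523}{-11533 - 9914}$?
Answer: $- \frac{40982}{21447} \approx -1.9109$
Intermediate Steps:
$\frac{13459 + 27523}{-11533 - 9914} = \frac{40982}{-21447} = 40982 \left(- \frac{1}{21447}\right) = - \frac{40982}{21447}$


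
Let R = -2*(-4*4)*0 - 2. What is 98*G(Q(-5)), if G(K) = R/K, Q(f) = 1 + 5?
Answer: -98/3 ≈ -32.667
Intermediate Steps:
Q(f) = 6
R = -2 (R = -(-32)*0 - 2 = -2*0 - 2 = 0 - 2 = -2)
G(K) = -2/K
98*G(Q(-5)) = 98*(-2/6) = 98*(-2*⅙) = 98*(-⅓) = -98/3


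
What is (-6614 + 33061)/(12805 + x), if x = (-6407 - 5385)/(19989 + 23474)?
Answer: 1149465961/556531923 ≈ 2.0654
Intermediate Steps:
x = -11792/43463 ≈ -0.27131
(-6614 + 33061)/(12805 + x) = (-6614 + 33061)/(12805 - 11792/43463) = 26447/(556531923/43463) = 26447*(43463/556531923) = 1149465961/556531923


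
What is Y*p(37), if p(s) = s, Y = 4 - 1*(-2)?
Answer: 222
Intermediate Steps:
Y = 6 (Y = 4 + 2 = 6)
Y*p(37) = 6*37 = 222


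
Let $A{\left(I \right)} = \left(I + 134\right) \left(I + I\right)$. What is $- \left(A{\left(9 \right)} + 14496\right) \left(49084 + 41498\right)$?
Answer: $-1546234740$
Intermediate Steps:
$A{\left(I \right)} = 2 I \left(134 + I\right)$ ($A{\left(I \right)} = \left(134 + I\right) 2 I = 2 I \left(134 + I\right)$)
$- \left(A{\left(9 \right)} + 14496\right) \left(49084 + 41498\right) = - \left(2 \cdot 9 \left(134 + 9\right) + 14496\right) \left(49084 + 41498\right) = - \left(2 \cdot 9 \cdot 143 + 14496\right) 90582 = - \left(2574 + 14496\right) 90582 = - 17070 \cdot 90582 = \left(-1\right) 1546234740 = -1546234740$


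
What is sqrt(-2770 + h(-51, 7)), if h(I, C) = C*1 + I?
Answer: I*sqrt(2814) ≈ 53.047*I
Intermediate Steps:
h(I, C) = C + I
sqrt(-2770 + h(-51, 7)) = sqrt(-2770 + (7 - 51)) = sqrt(-2770 - 44) = sqrt(-2814) = I*sqrt(2814)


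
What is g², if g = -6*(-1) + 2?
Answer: 64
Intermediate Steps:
g = 8 (g = 6 + 2 = 8)
g² = 8² = 64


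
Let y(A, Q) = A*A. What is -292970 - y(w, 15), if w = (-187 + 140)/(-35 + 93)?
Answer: -985553289/3364 ≈ -2.9297e+5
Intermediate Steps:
w = -47/58 ≈ -0.81034
y(A, Q) = A²
-292970 - y(w, 15) = -292970 - (-47/58)² = -292970 - 1*2209/3364 = -292970 - 2209/3364 = -985553289/3364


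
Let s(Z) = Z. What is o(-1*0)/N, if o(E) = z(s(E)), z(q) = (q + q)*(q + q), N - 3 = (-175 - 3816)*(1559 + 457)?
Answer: 0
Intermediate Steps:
N = -8045853 (N = 3 + (-175 - 3816)*(1559 + 457) = 3 - 3991*2016 = 3 - 8045856 = -8045853)
z(q) = 4*q**2 (z(q) = (2*q)*(2*q) = 4*q**2)
o(E) = 4*E**2
o(-1*0)/N = (4*(-1*0)**2)/(-8045853) = (4*0**2)*(-1/8045853) = (4*0)*(-1/8045853) = 0*(-1/8045853) = 0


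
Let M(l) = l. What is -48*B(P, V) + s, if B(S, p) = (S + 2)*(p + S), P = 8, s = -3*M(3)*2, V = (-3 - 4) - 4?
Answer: 1422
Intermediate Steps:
V = -11 (V = -7 - 4 = -11)
s = -18 (s = -3*3*2 = -9*2 = -18)
B(S, p) = (2 + S)*(S + p)
-48*B(P, V) + s = -48*(8² + 2*8 + 2*(-11) + 8*(-11)) - 18 = -48*(64 + 16 - 22 - 88) - 18 = -48*(-30) - 18 = 1440 - 18 = 1422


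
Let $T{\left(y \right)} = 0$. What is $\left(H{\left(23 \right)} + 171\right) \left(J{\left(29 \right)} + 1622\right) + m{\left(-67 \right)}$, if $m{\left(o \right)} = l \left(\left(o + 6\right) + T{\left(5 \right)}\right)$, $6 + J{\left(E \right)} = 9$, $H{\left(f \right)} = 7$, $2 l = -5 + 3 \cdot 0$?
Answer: $\frac{578805}{2} \approx 2.894 \cdot 10^{5}$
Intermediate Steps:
$l = - \frac{5}{2}$ ($l = \frac{-5 + 3 \cdot 0}{2} = \frac{-5 + 0}{2} = \frac{1}{2} \left(-5\right) = - \frac{5}{2} \approx -2.5$)
$J{\left(E \right)} = 3$ ($J{\left(E \right)} = -6 + 9 = 3$)
$m{\left(o \right)} = -15 - \frac{5 o}{2}$ ($m{\left(o \right)} = - \frac{5 \left(\left(o + 6\right) + 0\right)}{2} = - \frac{5 \left(\left(6 + o\right) + 0\right)}{2} = - \frac{5 \left(6 + o\right)}{2} = -15 - \frac{5 o}{2}$)
$\left(H{\left(23 \right)} + 171\right) \left(J{\left(29 \right)} + 1622\right) + m{\left(-67 \right)} = \left(7 + 171\right) \left(3 + 1622\right) - - \frac{305}{2} = 178 \cdot 1625 + \left(-15 + \frac{335}{2}\right) = 289250 + \frac{305}{2} = \frac{578805}{2}$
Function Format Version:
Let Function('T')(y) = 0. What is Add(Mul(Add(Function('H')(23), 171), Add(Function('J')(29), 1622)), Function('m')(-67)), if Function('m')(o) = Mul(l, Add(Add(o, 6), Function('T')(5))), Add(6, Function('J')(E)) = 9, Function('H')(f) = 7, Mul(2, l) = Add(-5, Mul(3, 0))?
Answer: Rational(578805, 2) ≈ 2.8940e+5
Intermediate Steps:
l = Rational(-5, 2) (l = Mul(Rational(1, 2), Add(-5, Mul(3, 0))) = Mul(Rational(1, 2), Add(-5, 0)) = Mul(Rational(1, 2), -5) = Rational(-5, 2) ≈ -2.5000)
Function('J')(E) = 3 (Function('J')(E) = Add(-6, 9) = 3)
Function('m')(o) = Add(-15, Mul(Rational(-5, 2), o)) (Function('m')(o) = Mul(Rational(-5, 2), Add(Add(o, 6), 0)) = Mul(Rational(-5, 2), Add(Add(6, o), 0)) = Mul(Rational(-5, 2), Add(6, o)) = Add(-15, Mul(Rational(-5, 2), o)))
Add(Mul(Add(Function('H')(23), 171), Add(Function('J')(29), 1622)), Function('m')(-67)) = Add(Mul(Add(7, 171), Add(3, 1622)), Add(-15, Mul(Rational(-5, 2), -67))) = Add(Mul(178, 1625), Add(-15, Rational(335, 2))) = Add(289250, Rational(305, 2)) = Rational(578805, 2)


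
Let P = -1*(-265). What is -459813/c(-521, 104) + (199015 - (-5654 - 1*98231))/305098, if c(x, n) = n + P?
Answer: -23362709429/18763527 ≈ -1245.1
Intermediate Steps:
P = 265
c(x, n) = 265 + n (c(x, n) = n + 265 = 265 + n)
-459813/c(-521, 104) + (199015 - (-5654 - 1*98231))/305098 = -459813/(265 + 104) + (199015 - (-5654 - 1*98231))/305098 = -459813/369 + (199015 - (-5654 - 98231))*(1/305098) = -459813*1/369 + (199015 - 1*(-103885))*(1/305098) = -153271/123 + (199015 + 103885)*(1/305098) = -153271/123 + 302900*(1/305098) = -153271/123 + 151450/152549 = -23362709429/18763527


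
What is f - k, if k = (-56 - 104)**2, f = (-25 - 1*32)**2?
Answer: -22351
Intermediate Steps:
f = 3249 (f = (-25 - 32)**2 = (-57)**2 = 3249)
k = 25600 (k = (-160)**2 = 25600)
f - k = 3249 - 1*25600 = 3249 - 25600 = -22351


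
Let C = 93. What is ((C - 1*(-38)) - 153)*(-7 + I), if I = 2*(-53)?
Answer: 2486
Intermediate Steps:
I = -106
((C - 1*(-38)) - 153)*(-7 + I) = ((93 - 1*(-38)) - 153)*(-7 - 106) = ((93 + 38) - 153)*(-113) = (131 - 153)*(-113) = -22*(-113) = 2486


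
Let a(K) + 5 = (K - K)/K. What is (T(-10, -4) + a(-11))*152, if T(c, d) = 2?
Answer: -456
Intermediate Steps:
a(K) = -5 (a(K) = -5 + (K - K)/K = -5 + 0/K = -5 + 0 = -5)
(T(-10, -4) + a(-11))*152 = (2 - 5)*152 = -3*152 = -456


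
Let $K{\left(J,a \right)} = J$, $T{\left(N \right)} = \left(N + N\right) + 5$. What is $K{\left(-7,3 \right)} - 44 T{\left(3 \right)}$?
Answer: $-491$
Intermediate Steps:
$T{\left(N \right)} = 5 + 2 N$ ($T{\left(N \right)} = 2 N + 5 = 5 + 2 N$)
$K{\left(-7,3 \right)} - 44 T{\left(3 \right)} = -7 - 44 \left(5 + 2 \cdot 3\right) = -7 - 44 \left(5 + 6\right) = -7 - 484 = -491$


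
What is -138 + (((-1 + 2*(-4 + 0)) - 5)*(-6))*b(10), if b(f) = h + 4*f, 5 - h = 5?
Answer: 3222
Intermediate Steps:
h = 0 (h = 5 - 1*5 = 5 - 5 = 0)
b(f) = 4*f (b(f) = 0 + 4*f = 4*f)
-138 + (((-1 + 2*(-4 + 0)) - 5)*(-6))*b(10) = -138 + (((-1 + 2*(-4 + 0)) - 5)*(-6))*(4*10) = -138 + (((-1 + 2*(-4)) - 5)*(-6))*40 = -138 + (((-1 - 8) - 5)*(-6))*40 = -138 + ((-9 - 5)*(-6))*40 = -138 - 14*(-6)*40 = -138 + 84*40 = -138 + 3360 = 3222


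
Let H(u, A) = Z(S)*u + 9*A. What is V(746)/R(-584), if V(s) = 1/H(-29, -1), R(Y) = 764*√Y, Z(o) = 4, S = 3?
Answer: I*√146/27886000 ≈ 4.333e-7*I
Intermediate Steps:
H(u, A) = 4*u + 9*A
V(s) = -1/125 (V(s) = 1/(4*(-29) + 9*(-1)) = 1/(-116 - 9) = 1/(-125) = -1/125)
V(746)/R(-584) = -(-I*√146/223088)/125 = -(-1)*I*√146/27886000 = I*√146/27886000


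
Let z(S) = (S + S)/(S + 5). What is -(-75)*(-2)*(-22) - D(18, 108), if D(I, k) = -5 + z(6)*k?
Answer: 35059/11 ≈ 3187.2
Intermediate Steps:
z(S) = 2*S/(5 + S) (z(S) = (2*S)/(5 + S) = 2*S/(5 + S))
D(I, k) = -5 + 12*k/11 (D(I, k) = -5 + (2*6/(5 + 6))*k = -5 + (2*6/11)*k = -5 + (2*6*(1/11))*k = -5 + 12*k/11)
-(-75)*(-2)*(-22) - D(18, 108) = -(-75)*(-2)*(-22) - (-5 + (12/11)*108) = -15*10*(-22) - (-5 + 1296/11) = -150*(-22) - 1*1241/11 = 3300 - 1241/11 = 35059/11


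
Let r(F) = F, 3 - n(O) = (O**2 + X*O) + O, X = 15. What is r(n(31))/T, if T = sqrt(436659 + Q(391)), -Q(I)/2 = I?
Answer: -1454*sqrt(435877)/435877 ≈ -2.2023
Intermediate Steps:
n(O) = 3 - O**2 - 16*O (n(O) = 3 - ((O**2 + 15*O) + O) = 3 - (O**2 + 16*O) = 3 + (-O**2 - 16*O) = 3 - O**2 - 16*O)
Q(I) = -2*I
T = sqrt(435877) (T = sqrt(436659 - 2*391) = sqrt(436659 - 782) = sqrt(435877) ≈ 660.21)
r(n(31))/T = (3 - 1*31**2 - 16*31)/(sqrt(435877)) = (3 - 1*961 - 496)*(sqrt(435877)/435877) = (3 - 961 - 496)*(sqrt(435877)/435877) = -1454*sqrt(435877)/435877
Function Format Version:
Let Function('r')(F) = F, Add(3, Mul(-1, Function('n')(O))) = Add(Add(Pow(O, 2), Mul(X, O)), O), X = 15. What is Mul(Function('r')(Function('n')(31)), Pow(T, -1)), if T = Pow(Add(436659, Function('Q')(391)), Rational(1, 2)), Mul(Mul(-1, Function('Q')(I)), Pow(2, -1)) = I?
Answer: Mul(Rational(-1454, 435877), Pow(435877, Rational(1, 2))) ≈ -2.2023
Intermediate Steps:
Function('n')(O) = Add(3, Mul(-1, Pow(O, 2)), Mul(-16, O)) (Function('n')(O) = Add(3, Mul(-1, Add(Add(Pow(O, 2), Mul(15, O)), O))) = Add(3, Mul(-1, Add(Pow(O, 2), Mul(16, O)))) = Add(3, Add(Mul(-1, Pow(O, 2)), Mul(-16, O))) = Add(3, Mul(-1, Pow(O, 2)), Mul(-16, O)))
Function('Q')(I) = Mul(-2, I)
T = Pow(435877, Rational(1, 2)) (T = Pow(Add(436659, Mul(-2, 391)), Rational(1, 2)) = Pow(Add(436659, -782), Rational(1, 2)) = Pow(435877, Rational(1, 2)) ≈ 660.21)
Mul(Function('r')(Function('n')(31)), Pow(T, -1)) = Mul(Add(3, Mul(-1, Pow(31, 2)), Mul(-16, 31)), Pow(Pow(435877, Rational(1, 2)), -1)) = Mul(Add(3, Mul(-1, 961), -496), Mul(Rational(1, 435877), Pow(435877, Rational(1, 2)))) = Mul(Add(3, -961, -496), Mul(Rational(1, 435877), Pow(435877, Rational(1, 2)))) = Mul(-1454, Mul(Rational(1, 435877), Pow(435877, Rational(1, 2)))) = Mul(Rational(-1454, 435877), Pow(435877, Rational(1, 2)))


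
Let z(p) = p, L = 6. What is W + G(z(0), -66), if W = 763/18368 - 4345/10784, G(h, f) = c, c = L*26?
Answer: 137629371/884288 ≈ 155.64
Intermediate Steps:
c = 156 (c = 6*26 = 156)
G(h, f) = 156
W = -319557/884288 (W = 763*(1/18368) - 4345*1/10784 = 109/2624 - 4345/10784 = -319557/884288 ≈ -0.36137)
W + G(z(0), -66) = -319557/884288 + 156 = 137629371/884288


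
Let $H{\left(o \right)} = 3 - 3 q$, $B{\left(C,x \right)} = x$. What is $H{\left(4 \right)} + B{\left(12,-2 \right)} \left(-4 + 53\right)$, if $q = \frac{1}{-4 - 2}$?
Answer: $- \frac{189}{2} \approx -94.5$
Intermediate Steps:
$q = - \frac{1}{6}$ ($q = \frac{1}{-6} = - \frac{1}{6} \approx -0.16667$)
$H{\left(o \right)} = \frac{7}{2}$ ($H{\left(o \right)} = 3 - - \frac{1}{2} = 3 + \frac{1}{2} = \frac{7}{2}$)
$H{\left(4 \right)} + B{\left(12,-2 \right)} \left(-4 + 53\right) = \frac{7}{2} - 2 \left(-4 + 53\right) = \frac{7}{2} - 98 = - \frac{189}{2}$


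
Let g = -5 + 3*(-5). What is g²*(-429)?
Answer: -171600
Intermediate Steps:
g = -20 (g = -5 - 15 = -20)
g²*(-429) = (-20)²*(-429) = 400*(-429) = -171600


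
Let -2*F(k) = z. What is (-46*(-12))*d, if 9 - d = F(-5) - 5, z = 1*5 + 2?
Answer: 9660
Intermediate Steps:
z = 7 (z = 5 + 2 = 7)
F(k) = -7/2 (F(k) = -1/2*7 = -7/2)
d = 35/2 (d = 9 - (-7/2 - 5) = 9 - 1*(-17/2) = 9 + 17/2 = 35/2 ≈ 17.500)
(-46*(-12))*d = -46*(-12)*(35/2) = 552*(35/2) = 9660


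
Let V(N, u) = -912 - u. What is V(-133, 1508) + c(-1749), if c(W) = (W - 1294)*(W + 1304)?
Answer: 1351715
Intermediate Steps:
c(W) = (-1294 + W)*(1304 + W)
V(-133, 1508) + c(-1749) = (-912 - 1*1508) + (-1687376 + (-1749)**2 + 10*(-1749)) = (-912 - 1508) + (-1687376 + 3059001 - 17490) = -2420 + 1354135 = 1351715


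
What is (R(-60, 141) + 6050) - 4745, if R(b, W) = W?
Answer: 1446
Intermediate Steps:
(R(-60, 141) + 6050) - 4745 = (141 + 6050) - 4745 = 6191 - 4745 = 1446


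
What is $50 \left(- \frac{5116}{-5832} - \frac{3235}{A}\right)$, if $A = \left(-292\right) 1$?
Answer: $\frac{63626225}{106434} \approx 597.8$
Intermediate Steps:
$A = -292$
$50 \left(- \frac{5116}{-5832} - \frac{3235}{A}\right) = 50 \left(- \frac{5116}{-5832} - \frac{3235}{-292}\right) = 50 \left(\left(-5116\right) \left(- \frac{1}{5832}\right) - - \frac{3235}{292}\right) = 50 \left(\frac{1279}{1458} + \frac{3235}{292}\right) = 50 \cdot \frac{2545049}{212868} = \frac{63626225}{106434}$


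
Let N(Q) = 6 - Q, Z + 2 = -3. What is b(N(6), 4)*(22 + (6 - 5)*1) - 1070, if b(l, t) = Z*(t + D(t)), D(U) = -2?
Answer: -1300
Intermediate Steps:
Z = -5 (Z = -2 - 3 = -5)
b(l, t) = 10 - 5*t (b(l, t) = -5*(t - 2) = -5*(-2 + t) = 10 - 5*t)
b(N(6), 4)*(22 + (6 - 5)*1) - 1070 = (10 - 5*4)*(22 + (6 - 5)*1) - 1070 = (10 - 20)*(22 + 1*1) - 1070 = -10*(22 + 1) - 1070 = -10*23 - 1070 = -230 - 1070 = -1300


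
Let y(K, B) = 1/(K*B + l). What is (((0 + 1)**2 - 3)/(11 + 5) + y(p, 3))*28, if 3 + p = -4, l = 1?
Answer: -49/10 ≈ -4.9000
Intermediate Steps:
p = -7 (p = -3 - 4 = -7)
y(K, B) = 1/(1 + B*K) (y(K, B) = 1/(K*B + 1) = 1/(B*K + 1) = 1/(1 + B*K))
(((0 + 1)**2 - 3)/(11 + 5) + y(p, 3))*28 = (((0 + 1)**2 - 3)/(11 + 5) + 1/(1 + 3*(-7)))*28 = ((1**2 - 3)/16 + 1/(1 - 21))*28 = ((1 - 3)*(1/16) + 1/(-20))*28 = (-2*1/16 - 1/20)*28 = (-1/8 - 1/20)*28 = -7/40*28 = -49/10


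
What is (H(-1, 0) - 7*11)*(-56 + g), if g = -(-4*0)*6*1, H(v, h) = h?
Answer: 4312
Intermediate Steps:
g = 0 (g = -0*6*1 = -1*0*1 = 0*1 = 0)
(H(-1, 0) - 7*11)*(-56 + g) = (0 - 7*11)*(-56 + 0) = (0 - 77)*(-56) = -77*(-56) = 4312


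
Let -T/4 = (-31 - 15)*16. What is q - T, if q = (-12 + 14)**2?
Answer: -2940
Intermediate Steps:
q = 4 (q = 2**2 = 4)
T = 2944 (T = -4*(-31 - 15)*16 = -(-184)*16 = -4*(-736) = 2944)
q - T = 4 - 1*2944 = 4 - 2944 = -2940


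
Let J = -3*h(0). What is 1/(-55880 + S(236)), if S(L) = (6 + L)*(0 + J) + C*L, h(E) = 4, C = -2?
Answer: -1/59256 ≈ -1.6876e-5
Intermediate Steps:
J = -12 (J = -3*4 = -12)
S(L) = -72 - 14*L (S(L) = (6 + L)*(0 - 12) - 2*L = (6 + L)*(-12) - 2*L = (-72 - 12*L) - 2*L = -72 - 14*L)
1/(-55880 + S(236)) = 1/(-55880 + (-72 - 14*236)) = 1/(-55880 + (-72 - 3304)) = 1/(-55880 - 3376) = 1/(-59256) = -1/59256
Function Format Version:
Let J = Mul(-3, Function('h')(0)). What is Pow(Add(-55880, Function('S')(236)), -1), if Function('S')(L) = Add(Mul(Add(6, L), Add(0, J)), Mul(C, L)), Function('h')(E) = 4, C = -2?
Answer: Rational(-1, 59256) ≈ -1.6876e-5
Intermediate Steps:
J = -12 (J = Mul(-3, 4) = -12)
Function('S')(L) = Add(-72, Mul(-14, L)) (Function('S')(L) = Add(Mul(Add(6, L), Add(0, -12)), Mul(-2, L)) = Add(Mul(Add(6, L), -12), Mul(-2, L)) = Add(Add(-72, Mul(-12, L)), Mul(-2, L)) = Add(-72, Mul(-14, L)))
Pow(Add(-55880, Function('S')(236)), -1) = Pow(Add(-55880, Add(-72, Mul(-14, 236))), -1) = Pow(Add(-55880, Add(-72, -3304)), -1) = Pow(Add(-55880, -3376), -1) = Pow(-59256, -1) = Rational(-1, 59256)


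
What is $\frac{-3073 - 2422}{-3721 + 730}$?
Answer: $\frac{5495}{2991} \approx 1.8372$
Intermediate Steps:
$\frac{-3073 - 2422}{-3721 + 730} = - \frac{5495}{-2991} = \left(-5495\right) \left(- \frac{1}{2991}\right) = \frac{5495}{2991}$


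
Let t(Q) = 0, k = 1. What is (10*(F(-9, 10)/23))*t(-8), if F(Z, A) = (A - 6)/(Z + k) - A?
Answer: 0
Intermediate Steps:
F(Z, A) = -A + (-6 + A)/(1 + Z) (F(Z, A) = (A - 6)/(Z + 1) - A = (-6 + A)/(1 + Z) - A = -A + (-6 + A)/(1 + Z))
(10*(F(-9, 10)/23))*t(-8) = (10*(((-6 - 1*10*(-9))/(1 - 9))/23))*0 = (10*(((-6 + 90)/(-8))*(1/23)))*0 = (10*(-⅛*84*(1/23)))*0 = (10*(-21/2*1/23))*0 = (10*(-21/46))*0 = -105/23*0 = 0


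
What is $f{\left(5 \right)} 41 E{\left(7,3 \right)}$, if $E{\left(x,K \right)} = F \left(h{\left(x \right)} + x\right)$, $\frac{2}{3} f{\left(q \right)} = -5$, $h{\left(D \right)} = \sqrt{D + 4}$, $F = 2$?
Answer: $-4305 - 615 \sqrt{11} \approx -6344.7$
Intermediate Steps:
$h{\left(D \right)} = \sqrt{4 + D}$
$f{\left(q \right)} = - \frac{15}{2}$ ($f{\left(q \right)} = \frac{3}{2} \left(-5\right) = - \frac{15}{2}$)
$E{\left(x,K \right)} = 2 x + 2 \sqrt{4 + x}$ ($E{\left(x,K \right)} = 2 \left(\sqrt{4 + x} + x\right) = 2 \left(x + \sqrt{4 + x}\right) = 2 x + 2 \sqrt{4 + x}$)
$f{\left(5 \right)} 41 E{\left(7,3 \right)} = \left(- \frac{15}{2}\right) 41 \left(2 \cdot 7 + 2 \sqrt{4 + 7}\right) = - \frac{615 \left(14 + 2 \sqrt{11}\right)}{2} = -4305 - 615 \sqrt{11}$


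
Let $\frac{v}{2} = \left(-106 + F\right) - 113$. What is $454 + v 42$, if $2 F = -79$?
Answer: $-21260$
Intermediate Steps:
$F = - \frac{79}{2}$ ($F = \frac{1}{2} \left(-79\right) = - \frac{79}{2} \approx -39.5$)
$v = -517$ ($v = 2 \left(\left(-106 - \frac{79}{2}\right) - 113\right) = 2 \left(- \frac{291}{2} - 113\right) = 2 \left(- \frac{517}{2}\right) = -517$)
$454 + v 42 = 454 - 21714 = -21260$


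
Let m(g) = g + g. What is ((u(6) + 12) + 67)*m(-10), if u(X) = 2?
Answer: -1620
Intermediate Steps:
m(g) = 2*g
((u(6) + 12) + 67)*m(-10) = ((2 + 12) + 67)*(2*(-10)) = (14 + 67)*(-20) = 81*(-20) = -1620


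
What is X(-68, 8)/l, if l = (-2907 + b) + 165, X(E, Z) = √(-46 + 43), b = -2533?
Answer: -I*√3/5275 ≈ -0.00032835*I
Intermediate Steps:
X(E, Z) = I*√3 (X(E, Z) = √(-3) = I*√3)
l = -5275 (l = (-2907 - 2533) + 165 = -5440 + 165 = -5275)
X(-68, 8)/l = (I*√3)/(-5275) = (I*√3)*(-1/5275) = -I*√3/5275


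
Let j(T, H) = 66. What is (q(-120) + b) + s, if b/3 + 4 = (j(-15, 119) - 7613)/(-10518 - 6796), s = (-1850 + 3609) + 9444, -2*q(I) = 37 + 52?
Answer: 96506571/8657 ≈ 11148.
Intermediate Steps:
q(I) = -89/2 (q(I) = -(37 + 52)/2 = -½*89 = -89/2)
s = 11203 (s = 1759 + 9444 = 11203)
b = -185127/17314 (b = -12 + 3*((66 - 7613)/(-10518 - 6796)) = -12 + 3*(-7547/(-17314)) = -12 + 3*(-7547*(-1/17314)) = -12 + 3*(7547/17314) = -12 + 22641/17314 = -185127/17314 ≈ -10.692)
(q(-120) + b) + s = (-89/2 - 185127/17314) + 11203 = -477800/8657 + 11203 = 96506571/8657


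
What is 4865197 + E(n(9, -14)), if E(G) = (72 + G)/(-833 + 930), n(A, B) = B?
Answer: 471924167/97 ≈ 4.8652e+6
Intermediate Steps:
E(G) = 72/97 + G/97 (E(G) = (72 + G)/97 = (72 + G)*(1/97) = 72/97 + G/97)
4865197 + E(n(9, -14)) = 4865197 + (72/97 + (1/97)*(-14)) = 4865197 + (72/97 - 14/97) = 4865197 + 58/97 = 471924167/97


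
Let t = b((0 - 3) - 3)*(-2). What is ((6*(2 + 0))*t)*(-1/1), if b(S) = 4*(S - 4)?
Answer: -960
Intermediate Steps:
b(S) = -16 + 4*S (b(S) = 4*(-4 + S) = -16 + 4*S)
t = 80 (t = (-16 + 4*((0 - 3) - 3))*(-2) = (-16 + 4*(-3 - 3))*(-2) = (-16 + 4*(-6))*(-2) = (-16 - 24)*(-2) = -40*(-2) = 80)
((6*(2 + 0))*t)*(-1/1) = ((6*(2 + 0))*80)*(-1/1) = ((6*2)*80)*(-1*1) = (12*80)*(-1) = 960*(-1) = -960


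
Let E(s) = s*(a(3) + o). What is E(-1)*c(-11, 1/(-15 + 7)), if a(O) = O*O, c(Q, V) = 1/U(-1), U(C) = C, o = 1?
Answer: 10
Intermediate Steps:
c(Q, V) = -1 (c(Q, V) = 1/(-1) = -1)
a(O) = O²
E(s) = 10*s (E(s) = s*(3² + 1) = s*(9 + 1) = s*10 = 10*s)
E(-1)*c(-11, 1/(-15 + 7)) = (10*(-1))*(-1) = -10*(-1) = 10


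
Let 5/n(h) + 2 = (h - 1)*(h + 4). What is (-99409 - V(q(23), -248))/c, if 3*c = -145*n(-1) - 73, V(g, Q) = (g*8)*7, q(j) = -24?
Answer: -784520/47 ≈ -16692.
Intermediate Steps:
n(h) = 5/(-2 + (-1 + h)*(4 + h)) (n(h) = 5/(-2 + (h - 1)*(h + 4)) = 5/(-2 + (-1 + h)*(4 + h)))
V(g, Q) = 56*g (V(g, Q) = (8*g)*7 = 56*g)
c = 47/8 (c = (-725/(-6 + (-1)**2 + 3*(-1)) - 73)/3 = (-725/(-6 + 1 - 3) - 73)/3 = (-725/(-8) - 73)/3 = (-725*(-1)/8 - 73)/3 = (-145*(-5/8) - 73)/3 = (725/8 - 73)/3 = (1/3)*(141/8) = 47/8 ≈ 5.8750)
(-99409 - V(q(23), -248))/c = (-99409 - 56*(-24))/(47/8) = (-99409 - 1*(-1344))*(8/47) = (-99409 + 1344)*(8/47) = -98065*8/47 = -784520/47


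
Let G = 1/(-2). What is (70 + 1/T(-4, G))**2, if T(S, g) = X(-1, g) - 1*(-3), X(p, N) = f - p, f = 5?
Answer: 398161/81 ≈ 4915.6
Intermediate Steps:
X(p, N) = 5 - p
G = -1/2 ≈ -0.50000
T(S, g) = 9 (T(S, g) = (5 - 1*(-1)) - 1*(-3) = (5 + 1) + 3 = 6 + 3 = 9)
(70 + 1/T(-4, G))**2 = (70 + 1/9)**2 = (631/9)**2 = 398161/81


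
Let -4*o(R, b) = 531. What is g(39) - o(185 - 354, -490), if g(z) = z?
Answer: 687/4 ≈ 171.75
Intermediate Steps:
o(R, b) = -531/4 (o(R, b) = -¼*531 = -531/4)
g(39) - o(185 - 354, -490) = 39 - 1*(-531/4) = 39 + 531/4 = 687/4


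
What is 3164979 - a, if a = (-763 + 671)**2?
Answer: 3156515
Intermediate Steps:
a = 8464 (a = (-92)**2 = 8464)
3164979 - a = 3164979 - 1*8464 = 3164979 - 8464 = 3156515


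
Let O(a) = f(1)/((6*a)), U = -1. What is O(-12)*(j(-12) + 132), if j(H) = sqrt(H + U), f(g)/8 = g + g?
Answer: -88/3 - 2*I*sqrt(13)/9 ≈ -29.333 - 0.80123*I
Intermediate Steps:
f(g) = 16*g (f(g) = 8*(g + g) = 8*(2*g) = 16*g)
j(H) = sqrt(-1 + H) (j(H) = sqrt(H - 1) = sqrt(-1 + H))
O(a) = 8/(3*a) (O(a) = (16*1)/((6*a)) = 16*(1/(6*a)) = 8/(3*a))
O(-12)*(j(-12) + 132) = ((8/3)/(-12))*(sqrt(-1 - 12) + 132) = ((8/3)*(-1/12))*(sqrt(-13) + 132) = -2*(I*sqrt(13) + 132)/9 = -2*(132 + I*sqrt(13))/9 = -88/3 - 2*I*sqrt(13)/9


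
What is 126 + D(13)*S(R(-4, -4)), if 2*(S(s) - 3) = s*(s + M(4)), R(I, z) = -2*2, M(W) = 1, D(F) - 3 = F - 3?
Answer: 243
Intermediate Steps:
D(F) = F (D(F) = 3 + (F - 3) = 3 + (-3 + F) = F)
R(I, z) = -4
S(s) = 3 + s*(1 + s)/2 (S(s) = 3 + (s*(s + 1))/2 = 3 + (s*(1 + s))/2 = 3 + s*(1 + s)/2)
126 + D(13)*S(R(-4, -4)) = 126 + 13*(3 + (1/2)*(-4) + (1/2)*(-4)**2) = 126 + 13*(3 - 2 + (1/2)*16) = 126 + 13*(3 - 2 + 8) = 126 + 13*9 = 126 + 117 = 243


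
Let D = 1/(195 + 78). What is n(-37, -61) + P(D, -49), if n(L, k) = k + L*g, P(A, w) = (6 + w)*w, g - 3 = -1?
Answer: 1972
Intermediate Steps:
g = 2 (g = 3 - 1 = 2)
D = 1/273 ≈ 0.0036630
P(A, w) = w*(6 + w)
n(L, k) = k + 2*L (n(L, k) = k + L*2 = k + 2*L)
n(-37, -61) + P(D, -49) = (-61 + 2*(-37)) - 49*(6 - 49) = (-61 - 74) - 49*(-43) = -135 + 2107 = 1972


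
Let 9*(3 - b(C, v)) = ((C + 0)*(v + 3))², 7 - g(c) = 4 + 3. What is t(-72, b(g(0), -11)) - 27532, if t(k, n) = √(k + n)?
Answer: -27532 + I*√69 ≈ -27532.0 + 8.3066*I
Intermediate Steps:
g(c) = 0 (g(c) = 7 - (4 + 3) = 7 - 1*7 = 7 - 7 = 0)
b(C, v) = 3 - C²*(3 + v)²/9 (b(C, v) = 3 - (C + 0)²*(v + 3)²/9 = 3 - C²*(3 + v)²/9)
t(-72, b(g(0), -11)) - 27532 = √(-72 + (3 - ⅑*0²*(3 - 11)²)) - 27532 = √(-72 + (3 - ⅑*0*(-8)²)) - 27532 = √(-72 + (3 - ⅑*0*64)) - 27532 = √(-72 + (3 + 0)) - 27532 = √(-72 + 3) - 27532 = √(-69) - 27532 = I*√69 - 27532 = -27532 + I*√69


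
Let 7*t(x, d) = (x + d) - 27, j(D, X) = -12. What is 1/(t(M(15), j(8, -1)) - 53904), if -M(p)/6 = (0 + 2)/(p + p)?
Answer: -35/1886837 ≈ -1.8550e-5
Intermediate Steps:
M(p) = -6/p (M(p) = -6*(0 + 2)/(p + p) = -12/(2*p) = -12*1/(2*p) = -6/p)
t(x, d) = -27/7 + d/7 + x/7 (t(x, d) = ((x + d) - 27)/7 = ((d + x) - 27)/7 = (-27 + d + x)/7 = -27/7 + d/7 + x/7)
1/(t(M(15), j(8, -1)) - 53904) = 1/((-27/7 + (⅐)*(-12) + (-6/15)/7) - 53904) = 1/((-27/7 - 12/7 + (-6*1/15)/7) - 53904) = 1/((-27/7 - 12/7 + (⅐)*(-⅖)) - 53904) = 1/((-27/7 - 12/7 - 2/35) - 53904) = 1/(-197/35 - 53904) = 1/(-1886837/35) = -35/1886837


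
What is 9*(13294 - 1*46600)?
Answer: -299754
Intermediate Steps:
9*(13294 - 1*46600) = 9*(13294 - 46600) = 9*(-33306) = -299754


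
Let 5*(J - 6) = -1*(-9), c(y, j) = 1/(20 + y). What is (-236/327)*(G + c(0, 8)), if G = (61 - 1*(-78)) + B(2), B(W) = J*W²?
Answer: -13393/109 ≈ -122.87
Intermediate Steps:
J = 39/5 (J = 6 + (-1*(-9))/5 = 6 + (⅕)*9 = 6 + 9/5 = 39/5 ≈ 7.8000)
B(W) = 39*W²/5
G = 851/5 (G = (61 - 1*(-78)) + (39/5)*2² = (61 + 78) + (39/5)*4 = 139 + 156/5 = 851/5 ≈ 170.20)
(-236/327)*(G + c(0, 8)) = (-236/327)*(851/5 + 1/(20 + 0)) = (-236*1/327)*(851/5 + 1/20) = -236*(851/5 + 1/20)/327 = -236/327*681/4 = -13393/109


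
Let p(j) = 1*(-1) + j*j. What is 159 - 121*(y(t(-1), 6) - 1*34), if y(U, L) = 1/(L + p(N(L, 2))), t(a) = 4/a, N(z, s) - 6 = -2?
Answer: 89612/21 ≈ 4267.2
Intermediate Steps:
N(z, s) = 4 (N(z, s) = 6 - 2 = 4)
p(j) = -1 + j²
y(U, L) = 1/(15 + L) (y(U, L) = 1/(L + (-1 + 4²)) = 1/(L + (-1 + 16)) = 1/(L + 15) = 1/(15 + L))
159 - 121*(y(t(-1), 6) - 1*34) = 159 - 121*(1/(15 + 6) - 1*34) = 159 - 121*(1/21 - 34) = 159 - 121*(-713/21) = 159 + 86273/21 = 89612/21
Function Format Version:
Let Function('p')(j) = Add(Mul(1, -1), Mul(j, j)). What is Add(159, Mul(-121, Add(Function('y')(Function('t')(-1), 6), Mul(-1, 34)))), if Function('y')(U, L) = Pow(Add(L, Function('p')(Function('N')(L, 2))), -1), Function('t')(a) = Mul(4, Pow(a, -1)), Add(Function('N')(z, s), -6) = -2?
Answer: Rational(89612, 21) ≈ 4267.2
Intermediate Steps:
Function('N')(z, s) = 4 (Function('N')(z, s) = Add(6, -2) = 4)
Function('p')(j) = Add(-1, Pow(j, 2))
Function('y')(U, L) = Pow(Add(15, L), -1) (Function('y')(U, L) = Pow(Add(L, Add(-1, Pow(4, 2))), -1) = Pow(Add(L, Add(-1, 16)), -1) = Pow(Add(L, 15), -1) = Pow(Add(15, L), -1))
Add(159, Mul(-121, Add(Function('y')(Function('t')(-1), 6), Mul(-1, 34)))) = Add(159, Mul(-121, Add(Pow(Add(15, 6), -1), Mul(-1, 34)))) = Add(159, Mul(-121, Add(Pow(21, -1), -34))) = Add(159, Mul(-121, Add(Rational(1, 21), -34))) = Add(159, Mul(-121, Rational(-713, 21))) = Add(159, Rational(86273, 21)) = Rational(89612, 21)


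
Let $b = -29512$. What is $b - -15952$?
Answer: $-13560$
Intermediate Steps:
$b - -15952 = -29512 - -15952 = -29512 + 15952 = -13560$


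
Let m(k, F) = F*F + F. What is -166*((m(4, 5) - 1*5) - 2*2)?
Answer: -3486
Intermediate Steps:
m(k, F) = F + F**2 (m(k, F) = F**2 + F = F + F**2)
-166*((m(4, 5) - 1*5) - 2*2) = -166*((5*(1 + 5) - 1*5) - 2*2) = -166*((5*6 - 5) - 4) = -166*((30 - 5) - 4) = -166*(25 - 4) = -166*21 = -3486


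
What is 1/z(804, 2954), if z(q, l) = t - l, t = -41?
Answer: -1/2995 ≈ -0.00033389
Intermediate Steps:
z(q, l) = -41 - l
1/z(804, 2954) = 1/(-41 - 1*2954) = 1/(-41 - 2954) = 1/(-2995) = -1/2995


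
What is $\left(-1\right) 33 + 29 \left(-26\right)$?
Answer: $-787$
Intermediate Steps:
$\left(-1\right) 33 + 29 \left(-26\right) = -33 - 754 = -787$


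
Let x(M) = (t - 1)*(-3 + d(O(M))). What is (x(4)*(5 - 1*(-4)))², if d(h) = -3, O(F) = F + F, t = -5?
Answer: 104976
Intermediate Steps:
O(F) = 2*F
x(M) = 36 (x(M) = (-5 - 1)*(-3 - 3) = -6*(-6) = 36)
(x(4)*(5 - 1*(-4)))² = (36*(5 - 1*(-4)))² = (36*(5 + 4))² = (36*9)² = 324² = 104976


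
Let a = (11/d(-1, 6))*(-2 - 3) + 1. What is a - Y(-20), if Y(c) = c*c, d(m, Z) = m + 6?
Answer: -410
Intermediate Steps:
d(m, Z) = 6 + m
Y(c) = c²
a = -10 (a = (11/(6 - 1))*(-2 - 3) + 1 = (11/5)*(-5) + 1 = -11 + 1 = -10)
a - Y(-20) = -10 - 1*(-20)² = -10 - 1*400 = -10 - 400 = -410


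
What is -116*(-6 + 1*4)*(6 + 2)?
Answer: 1856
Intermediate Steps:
-116*(-6 + 1*4)*(6 + 2) = -116*(-6 + 4)*8 = -(-232)*8 = -116*(-16) = 1856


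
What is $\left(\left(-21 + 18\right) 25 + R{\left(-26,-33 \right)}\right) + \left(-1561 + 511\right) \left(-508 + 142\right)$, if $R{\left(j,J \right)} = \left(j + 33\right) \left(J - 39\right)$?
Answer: $383721$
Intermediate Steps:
$R{\left(j,J \right)} = \left(-39 + J\right) \left(33 + j\right)$ ($R{\left(j,J \right)} = \left(33 + j\right) \left(-39 + J\right) = \left(-39 + J\right) \left(33 + j\right)$)
$\left(\left(-21 + 18\right) 25 + R{\left(-26,-33 \right)}\right) + \left(-1561 + 511\right) \left(-508 + 142\right) = \left(\left(-21 + 18\right) 25 - 504\right) + \left(-1561 + 511\right) \left(-508 + 142\right) = \left(\left(-3\right) 25 + \left(-1287 + 1014 - 1089 + 858\right)\right) - -384300 = \left(-75 - 504\right) + 384300 = -579 + 384300 = 383721$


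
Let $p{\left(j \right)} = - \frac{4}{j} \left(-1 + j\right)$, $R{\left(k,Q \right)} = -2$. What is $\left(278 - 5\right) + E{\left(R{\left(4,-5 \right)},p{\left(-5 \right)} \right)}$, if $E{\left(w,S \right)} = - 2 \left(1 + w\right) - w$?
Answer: $277$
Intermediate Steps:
$p{\left(j \right)} = - \frac{4 \left(-1 + j\right)}{j}$
$E{\left(w,S \right)} = -2 - 3 w$ ($E{\left(w,S \right)} = \left(-2 - 2 w\right) - w = -2 - 3 w$)
$\left(278 - 5\right) + E{\left(R{\left(4,-5 \right)},p{\left(-5 \right)} \right)} = \left(278 - 5\right) - -4 = 273 + \left(-2 + 6\right) = 273 + 4 = 277$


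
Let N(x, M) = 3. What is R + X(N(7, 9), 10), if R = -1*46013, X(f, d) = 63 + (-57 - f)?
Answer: -46010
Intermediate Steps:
X(f, d) = 6 - f
R = -46013
R + X(N(7, 9), 10) = -46013 + (6 - 1*3) = -46013 + (6 - 3) = -46013 + 3 = -46010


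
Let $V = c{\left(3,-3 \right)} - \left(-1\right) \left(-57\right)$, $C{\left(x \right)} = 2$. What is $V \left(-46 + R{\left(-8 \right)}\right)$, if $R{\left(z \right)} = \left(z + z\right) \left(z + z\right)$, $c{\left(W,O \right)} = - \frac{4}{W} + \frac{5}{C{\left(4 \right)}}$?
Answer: $-11725$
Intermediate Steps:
$c{\left(W,O \right)} = \frac{5}{2} - \frac{4}{W}$ ($c{\left(W,O \right)} = - \frac{4}{W} + \frac{5}{2} = \frac{5}{2} - \frac{4}{W}$)
$V = - \frac{335}{6}$ ($V = \left(\frac{5}{2} - \frac{4}{3}\right) - \left(-1\right) \left(-57\right) = \left(\frac{5}{2} - \frac{4}{3}\right) - 57 = \frac{7}{6} - 57 = - \frac{335}{6} \approx -55.833$)
$R{\left(z \right)} = 4 z^{2}$ ($R{\left(z \right)} = 2 z 2 z = 4 z^{2}$)
$V \left(-46 + R{\left(-8 \right)}\right) = - \frac{335 \left(-46 + 4 \left(-8\right)^{2}\right)}{6} = - \frac{335 \left(-46 + 4 \cdot 64\right)}{6} = - \frac{335 \left(-46 + 256\right)}{6} = \left(- \frac{335}{6}\right) 210 = -11725$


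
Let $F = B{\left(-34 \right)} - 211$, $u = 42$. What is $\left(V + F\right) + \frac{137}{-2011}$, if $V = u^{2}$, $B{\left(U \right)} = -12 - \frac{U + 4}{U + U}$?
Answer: $\frac{105329511}{68374} \approx 1540.5$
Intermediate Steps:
$B{\left(U \right)} = -12 - \frac{4 + U}{2 U}$
$V = 1764$ ($V = 42^{2} = 1764$)
$F = - \frac{7597}{34}$ ($F = \left(- \frac{25}{2} - \frac{2}{-34}\right) - 211 = \left(- \frac{25}{2} - - \frac{1}{17}\right) - 211 = \left(- \frac{25}{2} + \frac{1}{17}\right) - 211 = - \frac{423}{34} - 211 = - \frac{7597}{34} \approx -223.44$)
$\left(V + F\right) + \frac{137}{-2011} = \left(1764 - \frac{7597}{34}\right) + \frac{137}{-2011} = \frac{52379}{34} + 137 \left(- \frac{1}{2011}\right) = \frac{52379}{34} - \frac{137}{2011} = \frac{105329511}{68374}$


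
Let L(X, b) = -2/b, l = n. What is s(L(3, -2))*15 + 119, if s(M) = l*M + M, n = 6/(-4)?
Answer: 223/2 ≈ 111.50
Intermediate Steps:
n = -3/2 (n = 6*(-1/4) = -3/2 ≈ -1.5000)
l = -3/2 ≈ -1.5000
s(M) = -M/2 (s(M) = -3*M/2 + M = -M/2)
s(L(3, -2))*15 + 119 = -(-1)/(-2)*15 + 119 = -(-1)*(-1)/2*15 + 119 = -1/2*1*15 + 119 = -1/2*15 + 119 = -15/2 + 119 = 223/2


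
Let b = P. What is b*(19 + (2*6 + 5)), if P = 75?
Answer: 2700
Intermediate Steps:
b = 75
b*(19 + (2*6 + 5)) = 75*(19 + (2*6 + 5)) = 75*(19 + (12 + 5)) = 75*(19 + 17) = 75*36 = 2700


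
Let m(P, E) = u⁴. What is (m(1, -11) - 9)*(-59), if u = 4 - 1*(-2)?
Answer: -75933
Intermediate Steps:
u = 6 (u = 4 + 2 = 6)
m(P, E) = 1296 (m(P, E) = 6⁴ = 1296)
(m(1, -11) - 9)*(-59) = (1296 - 9)*(-59) = 1287*(-59) = -75933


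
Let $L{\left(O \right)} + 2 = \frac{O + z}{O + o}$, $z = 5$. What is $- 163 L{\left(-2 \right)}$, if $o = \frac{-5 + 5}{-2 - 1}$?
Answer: $\frac{1141}{2} \approx 570.5$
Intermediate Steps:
$o = 0$ ($o = \frac{0}{-3} = 0 \left(- \frac{1}{3}\right) = 0$)
$L{\left(O \right)} = -2 + \frac{5 + O}{O}$ ($L{\left(O \right)} = -2 + \frac{O + 5}{O + 0} = -2 + \frac{5 + O}{O}$)
$- 163 L{\left(-2 \right)} = - 163 \frac{5 - -2}{-2} = - 163 \left(- \frac{5 + 2}{2}\right) = - 163 \left(\left(- \frac{1}{2}\right) 7\right) = \left(-163\right) \left(- \frac{7}{2}\right) = \frac{1141}{2}$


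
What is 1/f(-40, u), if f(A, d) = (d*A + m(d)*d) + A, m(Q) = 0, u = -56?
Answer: 1/2200 ≈ 0.00045455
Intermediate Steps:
f(A, d) = A + A*d (f(A, d) = (d*A + 0*d) + A = (A*d + 0) + A = A*d + A = A + A*d)
1/f(-40, u) = 1/(-40*(1 - 56)) = 1/(-40*(-55)) = 1/2200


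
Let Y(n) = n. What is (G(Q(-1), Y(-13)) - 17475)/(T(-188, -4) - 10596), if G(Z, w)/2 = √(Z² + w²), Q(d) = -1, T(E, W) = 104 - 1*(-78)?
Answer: 17475/10414 - √170/5207 ≈ 1.6755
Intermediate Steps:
T(E, W) = 182 (T(E, W) = 104 + 78 = 182)
G(Z, w) = 2*√(Z² + w²)
(G(Q(-1), Y(-13)) - 17475)/(T(-188, -4) - 10596) = (2*√((-1)² + (-13)²) - 17475)/(182 - 10596) = (2*√(1 + 169) - 17475)/(-10414) = (2*√170 - 17475)*(-1/10414) = (-17475 + 2*√170)*(-1/10414) = 17475/10414 - √170/5207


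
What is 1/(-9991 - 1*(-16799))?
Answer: 1/6808 ≈ 0.00014689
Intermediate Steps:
1/(-9991 - 1*(-16799)) = 1/(-9991 + 16799) = 1/6808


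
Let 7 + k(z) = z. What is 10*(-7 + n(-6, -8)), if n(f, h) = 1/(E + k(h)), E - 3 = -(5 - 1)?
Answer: -565/8 ≈ -70.625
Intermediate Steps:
E = -1 (E = 3 - (5 - 1) = 3 - 1*4 = 3 - 4 = -1)
k(z) = -7 + z
n(f, h) = 1/(-8 + h) (n(f, h) = 1/(-1 + (-7 + h)) = 1/(-8 + h))
10*(-7 + n(-6, -8)) = 10*(-7 + 1/(-8 - 8)) = 10*(-7 + 1/(-16)) = 10*(-7 - 1/16) = 10*(-113/16) = -565/8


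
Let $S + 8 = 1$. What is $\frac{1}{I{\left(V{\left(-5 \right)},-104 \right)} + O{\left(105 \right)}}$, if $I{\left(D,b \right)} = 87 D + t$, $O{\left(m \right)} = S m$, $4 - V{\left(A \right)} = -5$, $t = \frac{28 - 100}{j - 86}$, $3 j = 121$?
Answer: $\frac{137}{6792} \approx 0.020171$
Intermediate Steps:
$j = \frac{121}{3}$ ($j = \frac{1}{3} \cdot 121 = \frac{121}{3} \approx 40.333$)
$S = -7$ ($S = -8 + 1 = -7$)
$t = \frac{216}{137}$ ($t = \frac{28 - 100}{\frac{121}{3} - 86} = - \frac{72}{- \frac{137}{3}} = \left(-72\right) \left(- \frac{3}{137}\right) = \frac{216}{137} \approx 1.5766$)
$V{\left(A \right)} = 9$ ($V{\left(A \right)} = 4 - -5 = 4 + 5 = 9$)
$O{\left(m \right)} = - 7 m$
$I{\left(D,b \right)} = \frac{216}{137} + 87 D$ ($I{\left(D,b \right)} = 87 D + \frac{216}{137} = \frac{216}{137} + 87 D$)
$\frac{1}{I{\left(V{\left(-5 \right)},-104 \right)} + O{\left(105 \right)}} = \frac{1}{\left(\frac{216}{137} + 87 \cdot 9\right) - 735} = \frac{1}{\left(\frac{216}{137} + 783\right) - 735} = \frac{1}{\frac{107487}{137} - 735} = \frac{1}{\frac{6792}{137}} = \frac{137}{6792}$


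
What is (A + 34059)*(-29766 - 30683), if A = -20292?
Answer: -832201383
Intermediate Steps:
(A + 34059)*(-29766 - 30683) = (-20292 + 34059)*(-29766 - 30683) = 13767*(-60449) = -832201383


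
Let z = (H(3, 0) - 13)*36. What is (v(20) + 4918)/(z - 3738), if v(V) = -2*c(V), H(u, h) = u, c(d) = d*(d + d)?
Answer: -553/683 ≈ -0.80966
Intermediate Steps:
c(d) = 2*d**2 (c(d) = d*(2*d) = 2*d**2)
v(V) = -4*V**2
z = -360 (z = (3 - 13)*36 = -10*36 = -360)
(v(20) + 4918)/(z - 3738) = (-4*20**2 + 4918)/(-360 - 3738) = (-4*400 + 4918)/(-4098) = (-1600 + 4918)*(-1/4098) = 3318*(-1/4098) = -553/683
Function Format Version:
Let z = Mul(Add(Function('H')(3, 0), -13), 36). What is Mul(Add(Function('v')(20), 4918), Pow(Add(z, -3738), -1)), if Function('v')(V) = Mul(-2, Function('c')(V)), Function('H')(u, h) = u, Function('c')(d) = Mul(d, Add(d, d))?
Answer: Rational(-553, 683) ≈ -0.80966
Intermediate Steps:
Function('c')(d) = Mul(2, Pow(d, 2)) (Function('c')(d) = Mul(d, Mul(2, d)) = Mul(2, Pow(d, 2)))
Function('v')(V) = Mul(-4, Pow(V, 2)) (Function('v')(V) = Mul(-2, Mul(2, Pow(V, 2))) = Mul(-4, Pow(V, 2)))
z = -360 (z = Mul(Add(3, -13), 36) = Mul(-10, 36) = -360)
Mul(Add(Function('v')(20), 4918), Pow(Add(z, -3738), -1)) = Mul(Add(Mul(-4, Pow(20, 2)), 4918), Pow(Add(-360, -3738), -1)) = Mul(Add(Mul(-4, 400), 4918), Pow(-4098, -1)) = Mul(Add(-1600, 4918), Rational(-1, 4098)) = Mul(3318, Rational(-1, 4098)) = Rational(-553, 683)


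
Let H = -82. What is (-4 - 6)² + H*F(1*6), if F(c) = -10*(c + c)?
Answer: 9940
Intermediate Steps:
F(c) = -20*c
(-4 - 6)² + H*F(1*6) = (-4 - 6)² - (-1640)*1*6 = (-10)² - (-1640)*6 = 100 - 82*(-120) = 100 + 9840 = 9940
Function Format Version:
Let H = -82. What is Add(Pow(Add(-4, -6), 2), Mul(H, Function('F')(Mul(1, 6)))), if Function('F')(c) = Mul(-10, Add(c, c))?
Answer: 9940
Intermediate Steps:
Function('F')(c) = Mul(-20, c) (Function('F')(c) = Mul(-10, Mul(2, c)) = Mul(-20, c))
Add(Pow(Add(-4, -6), 2), Mul(H, Function('F')(Mul(1, 6)))) = Add(Pow(Add(-4, -6), 2), Mul(-82, Mul(-20, Mul(1, 6)))) = Add(Pow(-10, 2), Mul(-82, Mul(-20, 6))) = Add(100, Mul(-82, -120)) = Add(100, 9840) = 9940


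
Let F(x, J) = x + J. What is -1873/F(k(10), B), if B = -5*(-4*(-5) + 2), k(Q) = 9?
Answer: 1873/101 ≈ 18.545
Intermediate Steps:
B = -110 (B = -5*(20 + 2) = -5*22 = -110)
F(x, J) = J + x
-1873/F(k(10), B) = -1873/(-110 + 9) = -1873/(-101) = -1873*(-1/101) = 1873/101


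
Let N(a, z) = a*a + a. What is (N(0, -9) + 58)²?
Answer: 3364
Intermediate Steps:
N(a, z) = a + a² (N(a, z) = a² + a = a + a²)
(N(0, -9) + 58)² = (0*(1 + 0) + 58)² = (0*1 + 58)² = (0 + 58)² = 58² = 3364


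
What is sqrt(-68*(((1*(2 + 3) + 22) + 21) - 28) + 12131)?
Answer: sqrt(10771) ≈ 103.78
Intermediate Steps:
sqrt(-68*(((1*(2 + 3) + 22) + 21) - 28) + 12131) = sqrt(-68*(((1*5 + 22) + 21) - 28) + 12131) = sqrt(-68*(((5 + 22) + 21) - 28) + 12131) = sqrt(-68*((27 + 21) - 28) + 12131) = sqrt(-68*(48 - 28) + 12131) = sqrt(-68*20 + 12131) = sqrt(-1360 + 12131) = sqrt(10771)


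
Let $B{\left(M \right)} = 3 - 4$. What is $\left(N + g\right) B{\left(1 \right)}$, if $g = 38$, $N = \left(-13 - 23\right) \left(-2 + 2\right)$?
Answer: $-38$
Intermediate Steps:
$B{\left(M \right)} = -1$ ($B{\left(M \right)} = 3 - 4 = -1$)
$N = 0$ ($N = \left(-36\right) 0 = 0$)
$\left(N + g\right) B{\left(1 \right)} = \left(0 + 38\right) \left(-1\right) = 38 \left(-1\right) = -38$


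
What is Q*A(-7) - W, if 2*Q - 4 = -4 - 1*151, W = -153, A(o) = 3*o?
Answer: 3477/2 ≈ 1738.5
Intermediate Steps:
Q = -151/2 (Q = 2 + (-4 - 1*151)/2 = 2 + (-4 - 151)/2 = 2 + (½)*(-155) = 2 - 155/2 = -151/2 ≈ -75.500)
Q*A(-7) - W = -453*(-7)/2 - 1*(-153) = -151/2*(-21) + 153 = 3171/2 + 153 = 3477/2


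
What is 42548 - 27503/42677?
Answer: 1815793493/42677 ≈ 42547.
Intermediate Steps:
42548 - 27503/42677 = 1815793493/42677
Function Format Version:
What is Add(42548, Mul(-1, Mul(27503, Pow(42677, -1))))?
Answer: Rational(1815793493, 42677) ≈ 42547.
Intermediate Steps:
Add(42548, Mul(-1, Mul(27503, Pow(42677, -1)))) = Add(42548, Mul(-1, Mul(27503, Rational(1, 42677)))) = Add(42548, Mul(-1, Rational(27503, 42677))) = Add(42548, Rational(-27503, 42677)) = Rational(1815793493, 42677)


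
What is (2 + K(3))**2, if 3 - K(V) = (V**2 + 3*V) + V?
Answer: 256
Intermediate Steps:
K(V) = 3 - V**2 - 4*V (K(V) = 3 - ((V**2 + 3*V) + V) = 3 - (V**2 + 4*V) = 3 + (-V**2 - 4*V) = 3 - V**2 - 4*V)
(2 + K(3))**2 = (2 + (3 - 1*3**2 - 4*3))**2 = (2 + (3 - 1*9 - 12))**2 = (2 + (3 - 9 - 12))**2 = (2 - 18)**2 = (-16)**2 = 256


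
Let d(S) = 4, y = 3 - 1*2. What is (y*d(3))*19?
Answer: 76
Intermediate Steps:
y = 1 (y = 3 - 2 = 1)
(y*d(3))*19 = (1*4)*19 = 4*19 = 76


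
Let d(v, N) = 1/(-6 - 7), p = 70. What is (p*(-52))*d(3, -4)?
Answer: 280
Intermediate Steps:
d(v, N) = -1/13 (d(v, N) = 1/(-13) = -1/13)
(p*(-52))*d(3, -4) = (70*(-52))*(-1/13) = -3640*(-1/13) = 280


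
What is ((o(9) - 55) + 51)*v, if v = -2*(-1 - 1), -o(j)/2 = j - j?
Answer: -16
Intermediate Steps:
o(j) = 0 (o(j) = -2*(j - j) = -2*0 = 0)
v = 4 (v = -2*(-2) = 4)
((o(9) - 55) + 51)*v = ((0 - 55) + 51)*4 = (-55 + 51)*4 = -4*4 = -16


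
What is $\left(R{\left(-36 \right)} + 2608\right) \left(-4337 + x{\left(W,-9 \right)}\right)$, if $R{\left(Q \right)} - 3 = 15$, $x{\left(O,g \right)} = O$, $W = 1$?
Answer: $-11386336$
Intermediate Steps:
$R{\left(Q \right)} = 18$ ($R{\left(Q \right)} = 3 + 15 = 18$)
$\left(R{\left(-36 \right)} + 2608\right) \left(-4337 + x{\left(W,-9 \right)}\right) = \left(18 + 2608\right) \left(-4337 + 1\right) = 2626 \left(-4336\right) = -11386336$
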